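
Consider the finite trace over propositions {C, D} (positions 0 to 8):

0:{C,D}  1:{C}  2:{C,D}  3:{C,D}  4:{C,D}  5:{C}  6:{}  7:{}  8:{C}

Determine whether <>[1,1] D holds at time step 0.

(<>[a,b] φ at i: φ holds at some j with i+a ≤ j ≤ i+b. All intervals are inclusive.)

Check D at each j in [1,1]:
  j=1: false
No position in the window satisfies it → formula fails.

No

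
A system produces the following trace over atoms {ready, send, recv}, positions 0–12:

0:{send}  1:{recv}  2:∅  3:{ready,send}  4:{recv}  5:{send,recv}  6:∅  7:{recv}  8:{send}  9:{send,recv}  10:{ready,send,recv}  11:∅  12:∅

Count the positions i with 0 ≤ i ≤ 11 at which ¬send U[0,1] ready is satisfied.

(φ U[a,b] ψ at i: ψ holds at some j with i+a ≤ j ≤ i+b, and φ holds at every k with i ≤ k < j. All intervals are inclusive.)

3

Evaluate at each i in [0,11]:
  i=0: ✗ (no rhs in [0,1])
  i=1: ✗ (no rhs in [1,2])
  i=2: ✓ (rhs at j=3; lhs holds on [2,2])
  i=3: ✓ (rhs at j=3)
  i=4: ✗ (no rhs in [4,5])
  i=5: ✗ (no rhs in [5,6])
  i=6: ✗ (no rhs in [6,7])
  i=7: ✗ (no rhs in [7,8])
  i=8: ✗ (no rhs in [8,9])
  i=9: ✗ (lhs fails at k=9 before rhs at j=10)
  i=10: ✓ (rhs at j=10)
  i=11: ✗ (no rhs in [11,12])
Positions where it holds: {2, 3, 10} → 3.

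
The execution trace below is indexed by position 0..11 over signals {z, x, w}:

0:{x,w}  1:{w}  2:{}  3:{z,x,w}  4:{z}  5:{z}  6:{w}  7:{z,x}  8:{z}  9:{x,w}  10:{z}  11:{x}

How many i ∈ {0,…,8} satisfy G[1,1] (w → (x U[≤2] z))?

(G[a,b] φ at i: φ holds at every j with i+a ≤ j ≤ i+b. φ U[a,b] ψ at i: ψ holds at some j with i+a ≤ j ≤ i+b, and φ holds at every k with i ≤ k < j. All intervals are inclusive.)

Evaluate at each i in [0,8]:
  i=0: ✗ (fails at j=1)
  i=1: ✓ (all of [2,2])
  i=2: ✓ (all of [3,3])
  i=3: ✓ (all of [4,4])
  i=4: ✓ (all of [5,5])
  i=5: ✗ (fails at j=6)
  i=6: ✓ (all of [7,7])
  i=7: ✓ (all of [8,8])
  i=8: ✓ (all of [9,9])
Positions where it holds: {1, 2, 3, 4, 6, 7, 8} → 7.

7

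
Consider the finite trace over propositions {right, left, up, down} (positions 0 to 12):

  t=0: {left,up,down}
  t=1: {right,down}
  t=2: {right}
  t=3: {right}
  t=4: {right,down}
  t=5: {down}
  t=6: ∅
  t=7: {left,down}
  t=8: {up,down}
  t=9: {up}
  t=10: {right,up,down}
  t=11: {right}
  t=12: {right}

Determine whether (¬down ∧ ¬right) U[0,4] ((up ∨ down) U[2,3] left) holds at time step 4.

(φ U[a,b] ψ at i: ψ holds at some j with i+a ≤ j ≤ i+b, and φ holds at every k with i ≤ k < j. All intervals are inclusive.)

Need some j in [4,8] with ((up ∨ down) U[2,3] left), and (¬down ∧ ¬right) at every k in [4,j-1].
  j=4: ((up ∨ down) U[2,3] left) — fails.
  j=5: ((up ∨ down) U[2,3] left) — fails.
  j=6: ((up ∨ down) U[2,3] left) — fails.
  j=7: ((up ∨ down) U[2,3] left) — fails.
  j=8: ((up ∨ down) U[2,3] left) — fails.
No j in the window works → until fails.

Does not hold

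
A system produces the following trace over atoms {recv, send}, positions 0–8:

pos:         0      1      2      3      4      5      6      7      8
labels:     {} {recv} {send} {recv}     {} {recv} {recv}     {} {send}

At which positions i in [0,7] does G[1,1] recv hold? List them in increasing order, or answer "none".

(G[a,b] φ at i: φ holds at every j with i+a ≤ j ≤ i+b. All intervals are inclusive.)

Evaluate at each i in [0,7]:
  i=0: ✓ (all of [1,1])
  i=1: ✗ (fails at j=2)
  i=2: ✓ (all of [3,3])
  i=3: ✗ (fails at j=4)
  i=4: ✓ (all of [5,5])
  i=5: ✓ (all of [6,6])
  i=6: ✗ (fails at j=7)
  i=7: ✗ (fails at j=8)

0, 2, 4, 5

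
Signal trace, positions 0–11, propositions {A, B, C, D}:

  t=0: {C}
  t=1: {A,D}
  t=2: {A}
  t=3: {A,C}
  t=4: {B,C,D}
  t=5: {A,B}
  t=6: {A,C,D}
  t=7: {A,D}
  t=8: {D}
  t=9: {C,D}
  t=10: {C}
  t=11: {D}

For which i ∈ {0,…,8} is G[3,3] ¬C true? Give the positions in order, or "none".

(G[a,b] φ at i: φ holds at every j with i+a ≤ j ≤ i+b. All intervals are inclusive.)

Evaluate at each i in [0,8]:
  i=0: ✗ (fails at j=3)
  i=1: ✗ (fails at j=4)
  i=2: ✓ (all of [5,5])
  i=3: ✗ (fails at j=6)
  i=4: ✓ (all of [7,7])
  i=5: ✓ (all of [8,8])
  i=6: ✗ (fails at j=9)
  i=7: ✗ (fails at j=10)
  i=8: ✓ (all of [11,11])

2, 4, 5, 8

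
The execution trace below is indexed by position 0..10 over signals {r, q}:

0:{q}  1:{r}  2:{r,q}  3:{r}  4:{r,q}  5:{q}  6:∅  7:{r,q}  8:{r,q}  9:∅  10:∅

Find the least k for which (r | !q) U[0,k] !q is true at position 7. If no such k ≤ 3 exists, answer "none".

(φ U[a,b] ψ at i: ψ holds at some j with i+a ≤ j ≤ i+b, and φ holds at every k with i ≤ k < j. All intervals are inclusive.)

2

Need earliest j ≥ 7 with !q, and (r | !q) at every k in [7,j-1].
  j=7: rhs fails.
  j=8: rhs fails.
  j=9: rhs holds; lhs holds on [7,8]. k = 2.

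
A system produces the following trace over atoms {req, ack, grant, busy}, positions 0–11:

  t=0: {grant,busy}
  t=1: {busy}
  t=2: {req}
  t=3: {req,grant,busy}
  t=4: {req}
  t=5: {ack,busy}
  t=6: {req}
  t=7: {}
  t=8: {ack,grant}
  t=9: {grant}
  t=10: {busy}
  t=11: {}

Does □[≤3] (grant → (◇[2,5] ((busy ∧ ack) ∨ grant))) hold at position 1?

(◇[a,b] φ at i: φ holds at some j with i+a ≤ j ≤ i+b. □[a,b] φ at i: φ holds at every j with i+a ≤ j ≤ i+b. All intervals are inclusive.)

True

Check (grant → (◇[2,5] ((busy ∧ ack) ∨ grant))) at every j in [1,4]:
  j=1: antecedent false → ✓
  j=2: antecedent false → ✓
  j=3: antecedent true; consequent holds (witness at 5) → ✓
  j=4: antecedent false → ✓
All positions satisfy it → formula holds.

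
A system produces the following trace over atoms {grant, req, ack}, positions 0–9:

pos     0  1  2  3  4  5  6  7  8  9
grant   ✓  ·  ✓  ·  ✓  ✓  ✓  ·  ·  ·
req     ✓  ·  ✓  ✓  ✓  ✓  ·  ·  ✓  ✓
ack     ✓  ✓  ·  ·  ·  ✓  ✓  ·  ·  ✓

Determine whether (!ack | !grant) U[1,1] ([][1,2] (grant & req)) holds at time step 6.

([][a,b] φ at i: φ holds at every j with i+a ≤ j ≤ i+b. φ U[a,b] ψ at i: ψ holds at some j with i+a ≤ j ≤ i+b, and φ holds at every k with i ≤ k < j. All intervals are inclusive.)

Does not hold

Need some j in [7,7] with [][1,2] (grant & req), and (!ack | !grant) at every k in [6,j-1].
  j=7: [][1,2] (grant & req) — fails at 8.
No j in the window works → until fails.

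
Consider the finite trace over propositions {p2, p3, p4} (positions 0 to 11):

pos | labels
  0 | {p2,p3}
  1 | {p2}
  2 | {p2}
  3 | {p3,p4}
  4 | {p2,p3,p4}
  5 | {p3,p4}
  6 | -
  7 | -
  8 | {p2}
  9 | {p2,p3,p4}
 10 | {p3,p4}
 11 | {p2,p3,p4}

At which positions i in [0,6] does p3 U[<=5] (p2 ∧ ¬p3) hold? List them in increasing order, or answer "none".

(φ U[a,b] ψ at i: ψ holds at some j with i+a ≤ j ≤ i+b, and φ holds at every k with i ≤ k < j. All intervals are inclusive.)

0, 1, 2

Evaluate at each i in [0,6]:
  i=0: ✓ (rhs at j=1; lhs holds on [0,0])
  i=1: ✓ (rhs at j=1)
  i=2: ✓ (rhs at j=2)
  i=3: ✗ (lhs fails at k=6 before rhs at j=8)
  i=4: ✗ (lhs fails at k=6 before rhs at j=8)
  i=5: ✗ (lhs fails at k=6 before rhs at j=8)
  i=6: ✗ (lhs fails at k=6 before rhs at j=8)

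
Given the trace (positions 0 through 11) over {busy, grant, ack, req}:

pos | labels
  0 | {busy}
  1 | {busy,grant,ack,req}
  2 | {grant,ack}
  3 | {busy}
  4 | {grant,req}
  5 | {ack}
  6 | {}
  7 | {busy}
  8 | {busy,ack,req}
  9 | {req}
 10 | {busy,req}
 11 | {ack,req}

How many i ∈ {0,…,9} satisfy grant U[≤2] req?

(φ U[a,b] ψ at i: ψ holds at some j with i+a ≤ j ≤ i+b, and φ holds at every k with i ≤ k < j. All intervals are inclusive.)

Evaluate at each i in [0,9]:
  i=0: ✗ (lhs fails at k=0 before rhs at j=1)
  i=1: ✓ (rhs at j=1)
  i=2: ✗ (lhs fails at k=3 before rhs at j=4)
  i=3: ✗ (lhs fails at k=3 before rhs at j=4)
  i=4: ✓ (rhs at j=4)
  i=5: ✗ (no rhs in [5,7])
  i=6: ✗ (lhs fails at k=6 before rhs at j=8)
  i=7: ✗ (lhs fails at k=7 before rhs at j=8)
  i=8: ✓ (rhs at j=8)
  i=9: ✓ (rhs at j=9)
Positions where it holds: {1, 4, 8, 9} → 4.

4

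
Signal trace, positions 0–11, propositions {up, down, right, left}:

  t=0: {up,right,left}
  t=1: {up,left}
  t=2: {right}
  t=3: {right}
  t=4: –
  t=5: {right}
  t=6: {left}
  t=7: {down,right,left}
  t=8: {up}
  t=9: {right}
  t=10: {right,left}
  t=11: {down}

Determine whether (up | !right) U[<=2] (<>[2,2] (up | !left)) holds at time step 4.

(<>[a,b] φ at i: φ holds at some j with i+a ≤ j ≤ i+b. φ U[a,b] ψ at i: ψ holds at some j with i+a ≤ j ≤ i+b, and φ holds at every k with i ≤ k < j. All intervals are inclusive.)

Need some j in [4,6] with <>[2,2] (up | !left), and (up | !right) at every k in [4,j-1].
  j=4: <>[2,2] (up | !left) — fails (none in [6,6]).
  j=5: <>[2,2] (up | !left) — fails (none in [7,7]).
  j=6: <>[2,2] (up | !left) holds, but (up | !right) fails at k=5 → not this j.
No j in the window works → until fails.

False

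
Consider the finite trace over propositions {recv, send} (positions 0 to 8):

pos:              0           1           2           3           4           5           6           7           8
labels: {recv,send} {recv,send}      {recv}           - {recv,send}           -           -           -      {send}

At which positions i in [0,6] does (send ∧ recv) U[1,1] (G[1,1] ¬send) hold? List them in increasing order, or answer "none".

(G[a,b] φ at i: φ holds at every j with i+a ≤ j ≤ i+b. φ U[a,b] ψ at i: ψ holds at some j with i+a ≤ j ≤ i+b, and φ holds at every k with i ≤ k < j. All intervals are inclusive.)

0, 1, 4

Evaluate at each i in [0,6]:
  i=0: ✓ (rhs at j=1; lhs holds on [0,0])
  i=1: ✓ (rhs at j=2; lhs holds on [1,1])
  i=2: ✗ (no rhs in [3,3])
  i=3: ✗ (lhs fails at k=3 before rhs at j=4)
  i=4: ✓ (rhs at j=5; lhs holds on [4,4])
  i=5: ✗ (lhs fails at k=5 before rhs at j=6)
  i=6: ✗ (no rhs in [7,7])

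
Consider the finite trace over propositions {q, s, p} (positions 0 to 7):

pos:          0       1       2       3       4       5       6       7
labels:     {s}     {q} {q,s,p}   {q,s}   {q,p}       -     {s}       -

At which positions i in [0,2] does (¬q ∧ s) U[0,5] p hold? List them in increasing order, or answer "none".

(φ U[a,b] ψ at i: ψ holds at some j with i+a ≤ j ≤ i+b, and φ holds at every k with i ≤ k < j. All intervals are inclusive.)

Evaluate at each i in [0,2]:
  i=0: ✗ (lhs fails at k=1 before rhs at j=2)
  i=1: ✗ (lhs fails at k=1 before rhs at j=2)
  i=2: ✓ (rhs at j=2)

2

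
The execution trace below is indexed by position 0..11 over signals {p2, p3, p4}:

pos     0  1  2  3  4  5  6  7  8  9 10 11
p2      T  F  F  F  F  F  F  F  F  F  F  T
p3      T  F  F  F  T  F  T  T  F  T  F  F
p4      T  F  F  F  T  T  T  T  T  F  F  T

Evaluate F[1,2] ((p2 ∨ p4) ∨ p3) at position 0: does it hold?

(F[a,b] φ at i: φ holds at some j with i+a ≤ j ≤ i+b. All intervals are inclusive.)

Does not hold

Check ((p2 ∨ p4) ∨ p3) at each j in [1,2]:
  j=1: false
  j=2: false
No position in the window satisfies it → formula fails.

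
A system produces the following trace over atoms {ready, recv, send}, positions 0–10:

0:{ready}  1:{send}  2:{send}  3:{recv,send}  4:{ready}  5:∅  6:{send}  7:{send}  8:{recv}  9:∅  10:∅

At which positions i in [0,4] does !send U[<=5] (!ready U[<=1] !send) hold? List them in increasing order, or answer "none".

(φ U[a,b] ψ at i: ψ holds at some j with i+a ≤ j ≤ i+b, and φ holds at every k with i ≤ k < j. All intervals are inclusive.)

0, 3, 4

Evaluate at each i in [0,4]:
  i=0: ✓ (rhs at j=0)
  i=1: ✗ (lhs fails at k=1 before rhs at j=3)
  i=2: ✗ (lhs fails at k=2 before rhs at j=3)
  i=3: ✓ (rhs at j=3)
  i=4: ✓ (rhs at j=4)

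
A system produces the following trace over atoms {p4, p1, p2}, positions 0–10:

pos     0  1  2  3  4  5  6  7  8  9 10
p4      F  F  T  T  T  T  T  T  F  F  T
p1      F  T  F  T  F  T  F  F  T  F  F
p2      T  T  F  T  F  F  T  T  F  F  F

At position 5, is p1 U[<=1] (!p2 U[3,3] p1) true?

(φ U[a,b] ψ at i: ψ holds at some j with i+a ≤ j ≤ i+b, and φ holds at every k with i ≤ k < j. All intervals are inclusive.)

False

Need some j in [5,6] with (!p2 U[3,3] p1), and p1 at every k in [5,j-1].
  j=5: (!p2 U[3,3] p1) — fails.
  j=6: (!p2 U[3,3] p1) — fails.
No j in the window works → until fails.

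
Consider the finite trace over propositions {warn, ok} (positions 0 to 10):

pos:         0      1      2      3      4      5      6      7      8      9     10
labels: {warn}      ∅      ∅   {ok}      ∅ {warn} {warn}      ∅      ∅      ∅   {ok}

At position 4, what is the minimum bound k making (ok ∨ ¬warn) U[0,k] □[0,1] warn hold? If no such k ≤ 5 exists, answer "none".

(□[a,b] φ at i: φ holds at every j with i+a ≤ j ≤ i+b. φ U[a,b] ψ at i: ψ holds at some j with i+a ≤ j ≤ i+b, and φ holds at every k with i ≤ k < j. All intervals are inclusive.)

1

Need earliest j ≥ 4 with □[0,1] warn, and (ok ∨ ¬warn) at every k in [4,j-1].
  j=4: rhs fails.
  j=5: rhs holds; lhs holds on [4,4]. k = 1.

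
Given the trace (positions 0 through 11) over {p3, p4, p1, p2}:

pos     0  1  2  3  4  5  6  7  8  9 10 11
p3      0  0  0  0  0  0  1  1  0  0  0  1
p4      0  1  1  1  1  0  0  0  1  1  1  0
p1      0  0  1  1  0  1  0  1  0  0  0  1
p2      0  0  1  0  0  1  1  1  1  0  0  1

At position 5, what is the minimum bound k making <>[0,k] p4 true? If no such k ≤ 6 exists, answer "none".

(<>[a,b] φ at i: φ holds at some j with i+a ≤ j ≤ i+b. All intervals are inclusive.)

Scan j = 5,6,… for p4:
  j=5: fails
  j=6: fails
  j=7: fails
  j=8: holds
First hit at j=8, so smallest k = 8-5 = 3.

3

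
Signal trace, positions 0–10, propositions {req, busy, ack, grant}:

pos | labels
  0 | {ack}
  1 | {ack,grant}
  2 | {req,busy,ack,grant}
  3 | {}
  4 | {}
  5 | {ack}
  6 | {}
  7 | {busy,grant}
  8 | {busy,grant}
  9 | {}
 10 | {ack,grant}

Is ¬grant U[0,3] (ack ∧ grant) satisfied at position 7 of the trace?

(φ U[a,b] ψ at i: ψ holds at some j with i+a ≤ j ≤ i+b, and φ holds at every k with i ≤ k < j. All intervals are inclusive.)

No

Need some j in [7,10] with (ack ∧ grant), and ¬grant at every k in [7,j-1].
  j=7: (ack ∧ grant) false.
  j=8: (ack ∧ grant) false.
  j=9: (ack ∧ grant) false.
  j=10: (ack ∧ grant) holds, but ¬grant fails at k=7 → not this j.
No j in the window works → until fails.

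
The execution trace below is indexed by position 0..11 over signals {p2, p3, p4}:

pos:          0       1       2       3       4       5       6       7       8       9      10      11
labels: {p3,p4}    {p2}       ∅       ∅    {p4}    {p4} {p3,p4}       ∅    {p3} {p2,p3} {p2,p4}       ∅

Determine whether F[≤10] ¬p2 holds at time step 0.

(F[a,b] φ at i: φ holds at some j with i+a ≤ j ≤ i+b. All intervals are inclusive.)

Holds

Check ¬p2 at each j in [0,10]:
  j=0: true
  j=1: false
  j=2: true
  j=3: true
  j=4: true
  j=5: true
  j=6: true
  j=7: true
  j=8: true
  j=9: false
  j=10: false
Found at j=0 → formula holds.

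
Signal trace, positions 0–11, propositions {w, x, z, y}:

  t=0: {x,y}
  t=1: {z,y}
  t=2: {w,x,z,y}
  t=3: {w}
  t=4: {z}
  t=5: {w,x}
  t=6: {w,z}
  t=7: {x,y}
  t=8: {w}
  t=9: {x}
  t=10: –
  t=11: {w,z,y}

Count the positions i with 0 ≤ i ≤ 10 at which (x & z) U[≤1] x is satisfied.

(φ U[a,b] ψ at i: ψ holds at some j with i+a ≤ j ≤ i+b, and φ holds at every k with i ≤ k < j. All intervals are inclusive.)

5

Evaluate at each i in [0,10]:
  i=0: ✓ (rhs at j=0)
  i=1: ✗ (lhs fails at k=1 before rhs at j=2)
  i=2: ✓ (rhs at j=2)
  i=3: ✗ (no rhs in [3,4])
  i=4: ✗ (lhs fails at k=4 before rhs at j=5)
  i=5: ✓ (rhs at j=5)
  i=6: ✗ (lhs fails at k=6 before rhs at j=7)
  i=7: ✓ (rhs at j=7)
  i=8: ✗ (lhs fails at k=8 before rhs at j=9)
  i=9: ✓ (rhs at j=9)
  i=10: ✗ (no rhs in [10,11])
Positions where it holds: {0, 2, 5, 7, 9} → 5.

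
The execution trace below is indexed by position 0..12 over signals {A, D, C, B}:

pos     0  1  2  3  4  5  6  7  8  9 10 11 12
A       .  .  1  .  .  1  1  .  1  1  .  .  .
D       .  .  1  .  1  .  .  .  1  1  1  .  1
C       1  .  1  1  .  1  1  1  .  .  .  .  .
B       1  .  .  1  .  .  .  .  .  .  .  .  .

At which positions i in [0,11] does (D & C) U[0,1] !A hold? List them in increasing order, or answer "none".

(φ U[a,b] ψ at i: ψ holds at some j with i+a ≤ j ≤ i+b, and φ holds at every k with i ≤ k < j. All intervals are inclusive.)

0, 1, 2, 3, 4, 7, 10, 11

Evaluate at each i in [0,11]:
  i=0: ✓ (rhs at j=0)
  i=1: ✓ (rhs at j=1)
  i=2: ✓ (rhs at j=3; lhs holds on [2,2])
  i=3: ✓ (rhs at j=3)
  i=4: ✓ (rhs at j=4)
  i=5: ✗ (no rhs in [5,6])
  i=6: ✗ (lhs fails at k=6 before rhs at j=7)
  i=7: ✓ (rhs at j=7)
  i=8: ✗ (no rhs in [8,9])
  i=9: ✗ (lhs fails at k=9 before rhs at j=10)
  i=10: ✓ (rhs at j=10)
  i=11: ✓ (rhs at j=11)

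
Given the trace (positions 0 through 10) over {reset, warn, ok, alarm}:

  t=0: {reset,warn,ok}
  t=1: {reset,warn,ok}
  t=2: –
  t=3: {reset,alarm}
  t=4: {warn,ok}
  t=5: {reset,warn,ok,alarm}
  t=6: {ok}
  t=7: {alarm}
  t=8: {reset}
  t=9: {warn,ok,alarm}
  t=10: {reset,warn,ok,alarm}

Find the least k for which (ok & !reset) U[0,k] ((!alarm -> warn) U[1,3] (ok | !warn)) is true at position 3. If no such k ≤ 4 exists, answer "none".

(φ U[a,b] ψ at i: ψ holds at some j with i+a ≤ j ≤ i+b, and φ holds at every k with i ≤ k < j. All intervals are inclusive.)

0

Need earliest j ≥ 3 with ((!alarm -> warn) U[1,3] (ok | !warn)), and (ok & !reset) at every k in [3,j-1].
  j=3: rhs holds (empty prefix). k = 0.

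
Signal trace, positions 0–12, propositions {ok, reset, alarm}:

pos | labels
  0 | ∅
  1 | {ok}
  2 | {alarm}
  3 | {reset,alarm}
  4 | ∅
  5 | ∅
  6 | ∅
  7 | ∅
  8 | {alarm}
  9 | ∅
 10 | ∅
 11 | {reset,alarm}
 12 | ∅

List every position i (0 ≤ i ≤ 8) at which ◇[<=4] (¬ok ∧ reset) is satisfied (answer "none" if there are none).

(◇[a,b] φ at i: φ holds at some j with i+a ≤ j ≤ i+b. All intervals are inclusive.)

Evaluate at each i in [0,8]:
  i=0: ✓ (witness j=3)
  i=1: ✓ (witness j=3)
  i=2: ✓ (witness j=3)
  i=3: ✓ (witness j=3)
  i=4: ✗ (none in [4,8])
  i=5: ✗ (none in [5,9])
  i=6: ✗ (none in [6,10])
  i=7: ✓ (witness j=11)
  i=8: ✓ (witness j=11)

0, 1, 2, 3, 7, 8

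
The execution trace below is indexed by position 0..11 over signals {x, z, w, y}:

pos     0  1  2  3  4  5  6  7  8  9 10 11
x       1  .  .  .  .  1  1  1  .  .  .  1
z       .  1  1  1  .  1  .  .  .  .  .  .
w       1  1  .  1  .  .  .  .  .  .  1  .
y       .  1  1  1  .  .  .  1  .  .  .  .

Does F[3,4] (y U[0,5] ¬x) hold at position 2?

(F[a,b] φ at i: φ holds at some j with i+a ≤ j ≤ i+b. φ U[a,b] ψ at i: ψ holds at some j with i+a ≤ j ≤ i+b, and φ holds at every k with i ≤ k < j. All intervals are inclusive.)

False

Check (y U[0,5] ¬x) at each j in [5,6]:
  j=5: fails
  j=6: fails
No position in the window satisfies it → formula fails.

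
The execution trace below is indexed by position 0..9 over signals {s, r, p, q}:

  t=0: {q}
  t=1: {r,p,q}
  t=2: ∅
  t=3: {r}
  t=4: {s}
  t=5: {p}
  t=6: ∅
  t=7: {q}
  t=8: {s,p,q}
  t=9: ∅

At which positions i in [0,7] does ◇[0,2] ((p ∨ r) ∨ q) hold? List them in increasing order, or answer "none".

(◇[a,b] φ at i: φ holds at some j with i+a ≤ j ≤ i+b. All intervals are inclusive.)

0, 1, 2, 3, 4, 5, 6, 7

Evaluate at each i in [0,7]:
  i=0: ✓ (witness j=0)
  i=1: ✓ (witness j=1)
  i=2: ✓ (witness j=3)
  i=3: ✓ (witness j=3)
  i=4: ✓ (witness j=5)
  i=5: ✓ (witness j=5)
  i=6: ✓ (witness j=7)
  i=7: ✓ (witness j=7)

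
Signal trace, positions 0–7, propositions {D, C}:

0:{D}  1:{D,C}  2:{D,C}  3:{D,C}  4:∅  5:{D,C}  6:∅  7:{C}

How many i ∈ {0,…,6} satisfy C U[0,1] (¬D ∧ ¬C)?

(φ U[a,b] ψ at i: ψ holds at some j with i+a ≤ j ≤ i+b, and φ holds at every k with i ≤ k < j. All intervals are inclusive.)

Evaluate at each i in [0,6]:
  i=0: ✗ (no rhs in [0,1])
  i=1: ✗ (no rhs in [1,2])
  i=2: ✗ (no rhs in [2,3])
  i=3: ✓ (rhs at j=4; lhs holds on [3,3])
  i=4: ✓ (rhs at j=4)
  i=5: ✓ (rhs at j=6; lhs holds on [5,5])
  i=6: ✓ (rhs at j=6)
Positions where it holds: {3, 4, 5, 6} → 4.

4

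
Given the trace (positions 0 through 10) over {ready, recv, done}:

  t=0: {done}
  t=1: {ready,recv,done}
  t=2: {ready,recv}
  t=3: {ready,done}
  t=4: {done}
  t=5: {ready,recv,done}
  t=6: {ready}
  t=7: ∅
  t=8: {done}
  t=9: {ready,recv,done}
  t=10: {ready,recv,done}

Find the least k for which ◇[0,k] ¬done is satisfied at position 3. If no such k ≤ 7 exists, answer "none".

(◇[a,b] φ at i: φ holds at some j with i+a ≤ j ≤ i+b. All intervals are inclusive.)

Scan j = 3,4,… for ¬done:
  j=3: fails
  j=4: fails
  j=5: fails
  j=6: holds
First hit at j=6, so smallest k = 6-3 = 3.

3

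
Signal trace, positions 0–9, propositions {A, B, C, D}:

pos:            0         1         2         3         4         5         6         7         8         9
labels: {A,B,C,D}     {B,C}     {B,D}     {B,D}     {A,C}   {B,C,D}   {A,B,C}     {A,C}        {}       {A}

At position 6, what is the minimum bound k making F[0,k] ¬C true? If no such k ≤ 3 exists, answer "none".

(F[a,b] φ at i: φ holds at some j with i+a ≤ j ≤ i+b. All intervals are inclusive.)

2

Scan j = 6,7,… for ¬C:
  j=6: fails
  j=7: fails
  j=8: holds
First hit at j=8, so smallest k = 8-6 = 2.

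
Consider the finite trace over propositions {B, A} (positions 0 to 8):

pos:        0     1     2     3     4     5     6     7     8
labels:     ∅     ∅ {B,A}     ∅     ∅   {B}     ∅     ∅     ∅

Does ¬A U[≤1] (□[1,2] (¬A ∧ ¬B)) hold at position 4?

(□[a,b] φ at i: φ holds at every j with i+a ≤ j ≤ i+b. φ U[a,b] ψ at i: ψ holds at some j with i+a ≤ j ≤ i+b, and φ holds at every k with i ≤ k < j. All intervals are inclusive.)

Yes

Need some j in [4,5] with □[1,2] (¬A ∧ ¬B), and ¬A at every k in [4,j-1].
  j=4: □[1,2] (¬A ∧ ¬B) — fails at 5.
  j=5: □[1,2] (¬A ∧ ¬B) holds; ¬A holds at every k in [4,4] → satisfied.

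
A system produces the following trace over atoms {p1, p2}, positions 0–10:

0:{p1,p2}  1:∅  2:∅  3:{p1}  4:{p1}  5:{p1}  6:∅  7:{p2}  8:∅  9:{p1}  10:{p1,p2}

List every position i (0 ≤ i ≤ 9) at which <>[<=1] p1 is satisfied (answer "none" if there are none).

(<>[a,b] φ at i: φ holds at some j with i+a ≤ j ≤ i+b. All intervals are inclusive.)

0, 2, 3, 4, 5, 8, 9

Evaluate at each i in [0,9]:
  i=0: ✓ (witness j=0)
  i=1: ✗ (none in [1,2])
  i=2: ✓ (witness j=3)
  i=3: ✓ (witness j=3)
  i=4: ✓ (witness j=4)
  i=5: ✓ (witness j=5)
  i=6: ✗ (none in [6,7])
  i=7: ✗ (none in [7,8])
  i=8: ✓ (witness j=9)
  i=9: ✓ (witness j=9)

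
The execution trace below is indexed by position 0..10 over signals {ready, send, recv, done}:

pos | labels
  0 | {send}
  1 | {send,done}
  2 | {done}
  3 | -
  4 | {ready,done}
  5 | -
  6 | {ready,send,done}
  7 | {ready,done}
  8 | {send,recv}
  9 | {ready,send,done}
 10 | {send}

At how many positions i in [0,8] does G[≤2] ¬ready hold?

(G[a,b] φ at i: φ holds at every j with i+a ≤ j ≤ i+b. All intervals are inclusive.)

Evaluate at each i in [0,8]:
  i=0: ✓ (all of [0,2])
  i=1: ✓ (all of [1,3])
  i=2: ✗ (fails at j=4)
  i=3: ✗ (fails at j=4)
  i=4: ✗ (fails at j=4)
  i=5: ✗ (fails at j=6)
  i=6: ✗ (fails at j=6)
  i=7: ✗ (fails at j=7)
  i=8: ✗ (fails at j=9)
Positions where it holds: {0, 1} → 2.

2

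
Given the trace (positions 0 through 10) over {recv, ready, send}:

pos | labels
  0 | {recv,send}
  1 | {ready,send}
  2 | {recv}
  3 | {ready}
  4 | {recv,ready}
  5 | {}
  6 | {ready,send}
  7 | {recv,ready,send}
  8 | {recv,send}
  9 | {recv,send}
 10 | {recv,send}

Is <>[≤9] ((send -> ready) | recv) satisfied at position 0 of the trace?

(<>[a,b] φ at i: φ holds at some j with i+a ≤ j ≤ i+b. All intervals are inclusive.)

Check ((send -> ready) | recv) at each j in [0,9]:
  j=0: true
  j=1: true
  j=2: true
  j=3: true
  j=4: true
  j=5: true
  j=6: true
  j=7: true
  j=8: true
  j=9: true
Found at j=0 → formula holds.

Yes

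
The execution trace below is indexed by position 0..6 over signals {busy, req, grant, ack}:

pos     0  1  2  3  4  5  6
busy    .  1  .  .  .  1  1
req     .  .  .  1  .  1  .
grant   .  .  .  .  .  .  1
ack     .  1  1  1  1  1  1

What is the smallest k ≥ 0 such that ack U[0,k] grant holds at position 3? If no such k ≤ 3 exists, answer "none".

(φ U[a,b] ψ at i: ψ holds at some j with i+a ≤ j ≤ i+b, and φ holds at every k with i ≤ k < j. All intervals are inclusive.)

3

Need earliest j ≥ 3 with grant, and ack at every k in [3,j-1].
  j=3: rhs fails.
  j=4: rhs fails.
  j=5: rhs fails.
  j=6: rhs holds; lhs holds on [3,5]. k = 3.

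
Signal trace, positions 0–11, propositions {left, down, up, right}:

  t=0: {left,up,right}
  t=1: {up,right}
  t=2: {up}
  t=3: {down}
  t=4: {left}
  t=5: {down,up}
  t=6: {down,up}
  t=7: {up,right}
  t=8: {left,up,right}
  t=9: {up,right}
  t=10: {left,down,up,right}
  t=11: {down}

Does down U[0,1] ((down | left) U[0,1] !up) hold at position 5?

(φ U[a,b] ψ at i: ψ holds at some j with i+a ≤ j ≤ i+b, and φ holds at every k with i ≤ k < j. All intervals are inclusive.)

Need some j in [5,6] with ((down | left) U[0,1] !up), and down at every k in [5,j-1].
  j=5: ((down | left) U[0,1] !up) — fails.
  j=6: ((down | left) U[0,1] !up) — fails.
No j in the window works → until fails.

No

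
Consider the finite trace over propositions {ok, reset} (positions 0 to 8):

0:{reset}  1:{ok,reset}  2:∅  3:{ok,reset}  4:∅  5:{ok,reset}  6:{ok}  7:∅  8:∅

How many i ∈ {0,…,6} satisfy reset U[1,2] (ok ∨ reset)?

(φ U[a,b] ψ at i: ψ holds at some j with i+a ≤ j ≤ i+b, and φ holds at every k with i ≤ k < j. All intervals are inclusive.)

Evaluate at each i in [0,6]:
  i=0: ✓ (rhs at j=1; lhs holds on [0,0])
  i=1: ✗ (lhs fails at k=2 before rhs at j=3)
  i=2: ✗ (lhs fails at k=2 before rhs at j=3)
  i=3: ✗ (lhs fails at k=4 before rhs at j=5)
  i=4: ✗ (lhs fails at k=4 before rhs at j=5)
  i=5: ✓ (rhs at j=6; lhs holds on [5,5])
  i=6: ✗ (no rhs in [7,8])
Positions where it holds: {0, 5} → 2.

2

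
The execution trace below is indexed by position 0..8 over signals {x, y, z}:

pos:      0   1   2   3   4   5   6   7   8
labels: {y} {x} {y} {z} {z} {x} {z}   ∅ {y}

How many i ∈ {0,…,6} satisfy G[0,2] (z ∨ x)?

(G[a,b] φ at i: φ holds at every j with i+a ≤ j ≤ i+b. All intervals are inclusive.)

2

Evaluate at each i in [0,6]:
  i=0: ✗ (fails at j=0)
  i=1: ✗ (fails at j=2)
  i=2: ✗ (fails at j=2)
  i=3: ✓ (all of [3,5])
  i=4: ✓ (all of [4,6])
  i=5: ✗ (fails at j=7)
  i=6: ✗ (fails at j=7)
Positions where it holds: {3, 4} → 2.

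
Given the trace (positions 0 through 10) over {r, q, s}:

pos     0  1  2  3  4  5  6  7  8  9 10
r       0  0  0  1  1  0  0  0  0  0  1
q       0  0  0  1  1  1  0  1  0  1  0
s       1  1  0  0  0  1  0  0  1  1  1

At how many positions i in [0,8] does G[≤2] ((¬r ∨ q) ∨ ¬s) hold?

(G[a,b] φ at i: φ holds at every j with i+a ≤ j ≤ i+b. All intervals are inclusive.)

Evaluate at each i in [0,8]:
  i=0: ✓ (all of [0,2])
  i=1: ✓ (all of [1,3])
  i=2: ✓ (all of [2,4])
  i=3: ✓ (all of [3,5])
  i=4: ✓ (all of [4,6])
  i=5: ✓ (all of [5,7])
  i=6: ✓ (all of [6,8])
  i=7: ✓ (all of [7,9])
  i=8: ✗ (fails at j=10)
Positions where it holds: {0, 1, 2, 3, 4, 5, 6, 7} → 8.

8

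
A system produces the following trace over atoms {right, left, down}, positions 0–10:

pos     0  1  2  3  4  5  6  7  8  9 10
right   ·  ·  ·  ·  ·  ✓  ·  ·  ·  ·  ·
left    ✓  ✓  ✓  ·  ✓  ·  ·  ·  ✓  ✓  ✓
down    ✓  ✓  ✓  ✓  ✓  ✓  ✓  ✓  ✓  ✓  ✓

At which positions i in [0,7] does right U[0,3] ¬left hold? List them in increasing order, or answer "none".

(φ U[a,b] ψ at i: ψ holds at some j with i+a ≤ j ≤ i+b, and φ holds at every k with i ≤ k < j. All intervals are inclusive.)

Evaluate at each i in [0,7]:
  i=0: ✗ (lhs fails at k=0 before rhs at j=3)
  i=1: ✗ (lhs fails at k=1 before rhs at j=3)
  i=2: ✗ (lhs fails at k=2 before rhs at j=3)
  i=3: ✓ (rhs at j=3)
  i=4: ✗ (lhs fails at k=4 before rhs at j=5)
  i=5: ✓ (rhs at j=5)
  i=6: ✓ (rhs at j=6)
  i=7: ✓ (rhs at j=7)

3, 5, 6, 7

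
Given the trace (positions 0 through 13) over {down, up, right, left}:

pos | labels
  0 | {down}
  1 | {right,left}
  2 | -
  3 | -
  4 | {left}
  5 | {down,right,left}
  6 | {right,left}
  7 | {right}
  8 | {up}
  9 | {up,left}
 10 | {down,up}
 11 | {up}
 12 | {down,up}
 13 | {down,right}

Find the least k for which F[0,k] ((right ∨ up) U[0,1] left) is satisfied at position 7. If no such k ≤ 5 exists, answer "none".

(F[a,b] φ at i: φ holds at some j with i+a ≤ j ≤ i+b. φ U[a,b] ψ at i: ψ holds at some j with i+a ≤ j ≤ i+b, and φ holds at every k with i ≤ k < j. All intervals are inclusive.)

1

Scan j = 7,8,… for ((right ∨ up) U[0,1] left):
  j=7: fails
  j=8: holds
First hit at j=8, so smallest k = 8-7 = 1.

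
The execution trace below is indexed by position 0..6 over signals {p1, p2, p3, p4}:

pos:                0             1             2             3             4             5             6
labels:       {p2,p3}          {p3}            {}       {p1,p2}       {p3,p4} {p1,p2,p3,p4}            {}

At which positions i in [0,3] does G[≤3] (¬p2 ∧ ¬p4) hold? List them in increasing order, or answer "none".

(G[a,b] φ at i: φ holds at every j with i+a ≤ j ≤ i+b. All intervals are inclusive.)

none

Evaluate at each i in [0,3]:
  i=0: ✗ (fails at j=0)
  i=1: ✗ (fails at j=3)
  i=2: ✗ (fails at j=3)
  i=3: ✗ (fails at j=3)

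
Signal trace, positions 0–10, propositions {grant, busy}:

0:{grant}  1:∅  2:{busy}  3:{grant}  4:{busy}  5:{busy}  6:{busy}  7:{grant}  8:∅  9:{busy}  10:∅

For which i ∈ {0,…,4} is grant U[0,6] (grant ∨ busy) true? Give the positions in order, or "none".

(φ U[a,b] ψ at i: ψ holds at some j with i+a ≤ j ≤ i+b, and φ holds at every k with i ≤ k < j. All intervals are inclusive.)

Evaluate at each i in [0,4]:
  i=0: ✓ (rhs at j=0)
  i=1: ✗ (lhs fails at k=1 before rhs at j=2)
  i=2: ✓ (rhs at j=2)
  i=3: ✓ (rhs at j=3)
  i=4: ✓ (rhs at j=4)

0, 2, 3, 4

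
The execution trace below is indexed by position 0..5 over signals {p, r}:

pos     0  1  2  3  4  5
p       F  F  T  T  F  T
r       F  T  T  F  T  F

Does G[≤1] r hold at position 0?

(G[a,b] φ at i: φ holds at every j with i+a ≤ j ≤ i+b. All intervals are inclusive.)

Check r at every j in [0,1]:
  j=0: false
  j=1: true
Fails at j=0 → formula fails.

False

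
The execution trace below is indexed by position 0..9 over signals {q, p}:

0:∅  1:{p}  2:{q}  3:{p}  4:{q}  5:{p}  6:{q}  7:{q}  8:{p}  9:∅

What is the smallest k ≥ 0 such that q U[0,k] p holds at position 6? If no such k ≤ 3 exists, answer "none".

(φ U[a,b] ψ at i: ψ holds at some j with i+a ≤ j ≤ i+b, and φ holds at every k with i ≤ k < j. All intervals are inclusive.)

2

Need earliest j ≥ 6 with p, and q at every k in [6,j-1].
  j=6: rhs fails.
  j=7: rhs fails.
  j=8: rhs holds; lhs holds on [6,7]. k = 2.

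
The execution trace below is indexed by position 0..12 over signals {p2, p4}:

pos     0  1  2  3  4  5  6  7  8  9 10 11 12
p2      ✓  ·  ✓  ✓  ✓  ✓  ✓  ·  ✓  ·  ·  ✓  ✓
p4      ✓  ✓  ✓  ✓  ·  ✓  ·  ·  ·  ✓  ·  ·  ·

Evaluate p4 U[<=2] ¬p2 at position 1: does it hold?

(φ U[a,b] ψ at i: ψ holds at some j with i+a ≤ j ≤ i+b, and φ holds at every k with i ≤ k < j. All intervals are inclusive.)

Holds

Need some j in [1,3] with ¬p2, and p4 at every k in [1,j-1].
  j=1: ¬p2 holds; no prefix to check → satisfied.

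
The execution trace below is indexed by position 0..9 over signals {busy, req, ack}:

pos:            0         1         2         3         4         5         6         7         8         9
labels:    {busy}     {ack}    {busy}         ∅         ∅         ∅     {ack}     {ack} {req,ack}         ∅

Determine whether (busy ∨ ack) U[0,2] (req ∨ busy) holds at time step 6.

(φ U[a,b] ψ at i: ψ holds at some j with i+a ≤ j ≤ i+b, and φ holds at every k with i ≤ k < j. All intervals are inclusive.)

Need some j in [6,8] with (req ∨ busy), and (busy ∨ ack) at every k in [6,j-1].
  j=6: (req ∨ busy) false.
  j=7: (req ∨ busy) false.
  j=8: (req ∨ busy) holds; (busy ∨ ack) holds at every k in [6,7] → satisfied.

Yes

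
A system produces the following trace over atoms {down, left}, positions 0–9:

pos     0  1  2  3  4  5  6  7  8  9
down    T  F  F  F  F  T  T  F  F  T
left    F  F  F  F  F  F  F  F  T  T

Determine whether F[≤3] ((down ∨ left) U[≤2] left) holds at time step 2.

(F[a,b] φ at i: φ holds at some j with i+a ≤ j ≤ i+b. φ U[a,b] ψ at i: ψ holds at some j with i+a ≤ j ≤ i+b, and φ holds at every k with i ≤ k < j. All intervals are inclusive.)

Check ((down ∨ left) U[≤2] left) at each j in [2,5]:
  j=2: fails
  j=3: fails
  j=4: fails
  j=5: fails
No position in the window satisfies it → formula fails.

No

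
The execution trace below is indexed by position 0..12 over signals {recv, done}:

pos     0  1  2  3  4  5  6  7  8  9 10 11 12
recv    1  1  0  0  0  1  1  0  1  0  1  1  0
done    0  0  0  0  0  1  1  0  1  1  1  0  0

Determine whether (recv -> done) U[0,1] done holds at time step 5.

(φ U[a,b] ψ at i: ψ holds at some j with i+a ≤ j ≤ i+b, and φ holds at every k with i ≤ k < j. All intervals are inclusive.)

True

Need some j in [5,6] with done, and (recv -> done) at every k in [5,j-1].
  j=5: done holds; no prefix to check → satisfied.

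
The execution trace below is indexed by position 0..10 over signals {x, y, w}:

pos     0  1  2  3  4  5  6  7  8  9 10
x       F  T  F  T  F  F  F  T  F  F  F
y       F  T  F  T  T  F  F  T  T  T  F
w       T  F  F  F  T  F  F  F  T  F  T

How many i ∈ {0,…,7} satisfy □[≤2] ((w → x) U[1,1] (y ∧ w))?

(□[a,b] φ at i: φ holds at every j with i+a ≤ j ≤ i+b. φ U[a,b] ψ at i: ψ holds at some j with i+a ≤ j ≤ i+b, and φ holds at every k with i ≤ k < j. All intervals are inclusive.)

Evaluate at each i in [0,7]:
  i=0: ✗ (fails at j=0)
  i=1: ✗ (fails at j=1)
  i=2: ✗ (fails at j=2)
  i=3: ✗ (fails at j=4)
  i=4: ✗ (fails at j=4)
  i=5: ✗ (fails at j=5)
  i=6: ✗ (fails at j=6)
  i=7: ✗ (fails at j=8)
Positions where it holds: {} → 0.

0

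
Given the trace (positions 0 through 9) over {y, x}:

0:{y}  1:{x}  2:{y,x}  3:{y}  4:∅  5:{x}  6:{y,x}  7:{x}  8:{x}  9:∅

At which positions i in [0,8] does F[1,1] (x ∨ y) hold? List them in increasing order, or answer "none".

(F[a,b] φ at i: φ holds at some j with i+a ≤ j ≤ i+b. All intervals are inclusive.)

0, 1, 2, 4, 5, 6, 7

Evaluate at each i in [0,8]:
  i=0: ✓ (witness j=1)
  i=1: ✓ (witness j=2)
  i=2: ✓ (witness j=3)
  i=3: ✗ (none in [4,4])
  i=4: ✓ (witness j=5)
  i=5: ✓ (witness j=6)
  i=6: ✓ (witness j=7)
  i=7: ✓ (witness j=8)
  i=8: ✗ (none in [9,9])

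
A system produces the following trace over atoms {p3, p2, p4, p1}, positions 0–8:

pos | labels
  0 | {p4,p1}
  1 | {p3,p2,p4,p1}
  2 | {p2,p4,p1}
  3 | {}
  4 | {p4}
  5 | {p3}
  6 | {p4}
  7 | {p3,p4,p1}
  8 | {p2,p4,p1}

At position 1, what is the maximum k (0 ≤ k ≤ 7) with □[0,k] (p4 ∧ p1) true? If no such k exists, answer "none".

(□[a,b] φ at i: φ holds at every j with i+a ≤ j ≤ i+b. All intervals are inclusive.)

(p4 ∧ p1) must hold from j=1 onward; find where it first fails.
  j=1: holds
  j=2: holds
  j=3: fails
Holds on [1,2], so largest k = 1.

1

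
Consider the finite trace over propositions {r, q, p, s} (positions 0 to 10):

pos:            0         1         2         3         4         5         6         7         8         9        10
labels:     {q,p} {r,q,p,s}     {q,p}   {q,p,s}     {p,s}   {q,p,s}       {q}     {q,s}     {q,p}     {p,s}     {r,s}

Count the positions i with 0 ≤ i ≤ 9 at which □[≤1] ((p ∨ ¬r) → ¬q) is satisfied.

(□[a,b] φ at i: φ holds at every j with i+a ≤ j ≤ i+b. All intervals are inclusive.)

Evaluate at each i in [0,9]:
  i=0: ✗ (fails at j=0)
  i=1: ✗ (fails at j=1)
  i=2: ✗ (fails at j=2)
  i=3: ✗ (fails at j=3)
  i=4: ✗ (fails at j=5)
  i=5: ✗ (fails at j=5)
  i=6: ✗ (fails at j=6)
  i=7: ✗ (fails at j=7)
  i=8: ✗ (fails at j=8)
  i=9: ✓ (all of [9,10])
Positions where it holds: {9} → 1.

1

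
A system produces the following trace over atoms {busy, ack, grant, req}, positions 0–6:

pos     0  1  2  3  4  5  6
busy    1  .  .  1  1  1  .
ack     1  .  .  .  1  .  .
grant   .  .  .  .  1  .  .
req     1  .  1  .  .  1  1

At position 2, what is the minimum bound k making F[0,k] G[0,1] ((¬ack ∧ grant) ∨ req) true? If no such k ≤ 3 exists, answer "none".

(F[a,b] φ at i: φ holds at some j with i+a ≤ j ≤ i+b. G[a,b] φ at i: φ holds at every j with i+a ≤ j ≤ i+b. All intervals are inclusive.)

3

Scan j = 2,3,… for G[0,1] ((¬ack ∧ grant) ∨ req):
  j=2: fails
  j=3: fails
  j=4: fails
  j=5: holds
First hit at j=5, so smallest k = 5-2 = 3.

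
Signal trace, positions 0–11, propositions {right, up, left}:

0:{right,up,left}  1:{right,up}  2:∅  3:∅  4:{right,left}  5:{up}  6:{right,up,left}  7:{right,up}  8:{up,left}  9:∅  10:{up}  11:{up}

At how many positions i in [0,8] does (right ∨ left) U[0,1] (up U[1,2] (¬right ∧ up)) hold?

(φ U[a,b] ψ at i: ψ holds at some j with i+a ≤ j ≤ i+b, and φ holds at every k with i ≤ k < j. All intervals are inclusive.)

Evaluate at each i in [0,8]:
  i=0: ✗ (no rhs in [0,1])
  i=1: ✗ (no rhs in [1,2])
  i=2: ✗ (no rhs in [2,3])
  i=3: ✗ (no rhs in [3,4])
  i=4: ✗ (no rhs in [4,5])
  i=5: ✗ (lhs fails at k=5 before rhs at j=6)
  i=6: ✓ (rhs at j=6)
  i=7: ✓ (rhs at j=7)
  i=8: ✗ (no rhs in [8,9])
Positions where it holds: {6, 7} → 2.

2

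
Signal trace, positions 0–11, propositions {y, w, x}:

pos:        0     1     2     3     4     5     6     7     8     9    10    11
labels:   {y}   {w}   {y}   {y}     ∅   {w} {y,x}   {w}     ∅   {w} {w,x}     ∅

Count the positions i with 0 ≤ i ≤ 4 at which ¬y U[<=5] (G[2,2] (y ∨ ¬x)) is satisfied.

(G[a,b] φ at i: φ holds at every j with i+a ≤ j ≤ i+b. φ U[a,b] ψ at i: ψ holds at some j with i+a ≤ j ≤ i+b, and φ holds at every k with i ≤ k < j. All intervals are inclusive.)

5

Evaluate at each i in [0,4]:
  i=0: ✓ (rhs at j=0)
  i=1: ✓ (rhs at j=1)
  i=2: ✓ (rhs at j=2)
  i=3: ✓ (rhs at j=3)
  i=4: ✓ (rhs at j=4)
Positions where it holds: {0, 1, 2, 3, 4} → 5.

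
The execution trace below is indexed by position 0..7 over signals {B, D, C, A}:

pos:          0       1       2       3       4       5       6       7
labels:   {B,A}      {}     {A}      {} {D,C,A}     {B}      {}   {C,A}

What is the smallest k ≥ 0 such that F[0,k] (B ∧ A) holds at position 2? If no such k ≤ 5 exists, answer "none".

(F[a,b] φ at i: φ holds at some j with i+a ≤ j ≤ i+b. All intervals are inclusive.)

none

Scan j = 2,3,… for (B ∧ A):
  j=2: fails
  j=3: fails
  j=4: fails
  j=5: fails
  j=6: fails
  j=7: fails
No j in [2,7] satisfies it → none.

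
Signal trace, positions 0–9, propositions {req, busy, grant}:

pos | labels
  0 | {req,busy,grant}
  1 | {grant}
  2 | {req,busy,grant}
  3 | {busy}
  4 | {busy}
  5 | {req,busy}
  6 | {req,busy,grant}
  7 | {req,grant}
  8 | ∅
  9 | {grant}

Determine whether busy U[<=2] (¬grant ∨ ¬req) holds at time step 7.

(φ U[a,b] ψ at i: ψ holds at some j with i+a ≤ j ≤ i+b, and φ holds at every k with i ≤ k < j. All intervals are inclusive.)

False

Need some j in [7,9] with (¬grant ∨ ¬req), and busy at every k in [7,j-1].
  j=7: (¬grant ∨ ¬req) false.
  j=8: (¬grant ∨ ¬req) holds, but busy fails at k=7 → not this j.
  j=9: (¬grant ∨ ¬req) holds, but busy fails at k=7 → not this j.
No j in the window works → until fails.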